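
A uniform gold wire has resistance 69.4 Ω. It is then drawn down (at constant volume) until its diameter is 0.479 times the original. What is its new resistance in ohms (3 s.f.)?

Volume constant ⇒ L' = L/r² with r = 0.479. R' = ρL'/A' = ρ(L/r²)/(πr²d₀²/4) = R/r⁴.
R' = 19 × 69.4 = 1320 Ω

1320 Ω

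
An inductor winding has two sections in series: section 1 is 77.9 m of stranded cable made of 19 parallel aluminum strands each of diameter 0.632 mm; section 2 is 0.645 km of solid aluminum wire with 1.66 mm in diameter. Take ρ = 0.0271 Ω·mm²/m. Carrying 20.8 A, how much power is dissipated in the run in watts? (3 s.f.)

ρ = 0.0271 Ω·mm²/m = 2.71×10^-8 Ω·m
Section 1: A_strand = π(3.1600e-04)² = 3.137e-07 m²; R₁ = ρL/(N·A_s) = (2.71×10^-8)(77.9)/(19×3.137e-07) = 0.3542 Ω
Section 2: A = π(d/2)² = π(8.3000e-04 m)² = 2.164e-06 m²
R₂ = (2.71×10^-8)(645)/(2.164e-06) = 8.076 Ω
R = R₁ + R₂ = 8.431 Ω
P = I²R = (20.8)² × 8.431 = 3650 W

3650 W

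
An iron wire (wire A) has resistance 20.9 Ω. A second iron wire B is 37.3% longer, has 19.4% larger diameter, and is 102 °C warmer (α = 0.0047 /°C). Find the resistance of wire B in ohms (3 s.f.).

29.8 Ω

R ∝ ρL/d² with ρ ∝ (1+αΔT), so R_B/R_A = (1 + 37.3/100) × (1 + 19.4/100)⁻² × (1 + 0.0047×102)
= 1.373 × 0.7014 × 1.479 = 1.425
R_B = 1.425 × 20.9 = 29.8 Ω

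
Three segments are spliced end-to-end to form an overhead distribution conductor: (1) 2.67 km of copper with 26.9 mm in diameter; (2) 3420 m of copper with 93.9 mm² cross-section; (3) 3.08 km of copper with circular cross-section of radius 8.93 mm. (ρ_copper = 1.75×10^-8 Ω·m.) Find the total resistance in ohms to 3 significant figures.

Seg 1: A = π(d/2)² = π(1.3450e-02 m)² = 5.683e-04 m²
R_1 = (1.75×10^-8)(2670)/(5.683e-04) = 0.08222 Ω
Seg 2: A = 93.9 mm² = 9.390e-05 m²
R_2 = (1.75×10^-8)(3420)/(9.390e-05) = 0.6374 Ω
Seg 3: A = πr² = π(8.9300e-03 m)² = 2.505e-04 m²
R_3 = (1.75×10^-8)(3080)/(2.505e-04) = 0.2151 Ω
R_total = R_1 + R_2 + R_3 = 0.935 Ω

0.935 Ω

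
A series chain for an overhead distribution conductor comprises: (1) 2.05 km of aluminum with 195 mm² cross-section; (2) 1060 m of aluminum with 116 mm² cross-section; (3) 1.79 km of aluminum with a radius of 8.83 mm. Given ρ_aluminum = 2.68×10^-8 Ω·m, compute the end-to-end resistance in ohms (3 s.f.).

Seg 1: A = 195 mm² = 1.950e-04 m²
R_1 = (2.68×10^-8)(2050)/(1.950e-04) = 0.2817 Ω
Seg 2: A = 116 mm² = 1.160e-04 m²
R_2 = (2.68×10^-8)(1060)/(1.160e-04) = 0.2449 Ω
Seg 3: A = πr² = π(8.8300e-03 m)² = 2.449e-04 m²
R_3 = (2.68×10^-8)(1790)/(2.449e-04) = 0.1958 Ω
R_total = R_1 + R_2 + R_3 = 0.722 Ω

0.722 Ω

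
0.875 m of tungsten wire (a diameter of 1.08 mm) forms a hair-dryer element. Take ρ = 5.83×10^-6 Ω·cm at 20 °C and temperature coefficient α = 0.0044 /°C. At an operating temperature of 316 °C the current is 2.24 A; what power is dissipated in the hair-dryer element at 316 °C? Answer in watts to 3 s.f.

ρ = 5.83×10^-6 Ω·cm = 5.83×10^-8 Ω·m
A = π(d/2)² = π(5.4000e-04 m)² = 9.161e-07 m²
R₍20₎ = ρL/A = (5.83×10^-8)(0.875)/(9.161e-07) = 0.05569 Ω
R₍316₎ = R₍20₎(1 + αΔT) = 0.05569 × (1 + 0.0044×296) = 0.1282 Ω
P = I²R = (2.24)² × 0.1282 = 0.643 W

0.643 W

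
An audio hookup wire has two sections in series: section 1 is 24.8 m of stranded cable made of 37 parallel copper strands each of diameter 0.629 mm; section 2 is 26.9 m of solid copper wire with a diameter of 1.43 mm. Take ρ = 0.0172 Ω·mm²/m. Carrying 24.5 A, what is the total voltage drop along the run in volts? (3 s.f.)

ρ = 0.0172 Ω·mm²/m = 1.72×10^-8 Ω·m
Section 1: A_strand = π(3.1450e-04)² = 3.107e-07 m²; R₁ = ρL/(N·A_s) = (1.72×10^-8)(24.8)/(37×3.107e-07) = 0.0371 Ω
Section 2: A = π(d/2)² = π(7.1500e-04 m)² = 1.606e-06 m²
R₂ = (1.72×10^-8)(26.9)/(1.606e-06) = 0.2881 Ω
R = R₁ + R₂ = 0.3252 Ω
V = IR = 24.5 × 0.3252 = 7.97 V

7.97 V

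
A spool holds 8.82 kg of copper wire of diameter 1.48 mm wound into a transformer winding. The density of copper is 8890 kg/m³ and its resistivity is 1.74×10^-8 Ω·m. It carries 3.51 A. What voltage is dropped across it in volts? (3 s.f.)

20.5 V

A = π(d/2)² = π(7.4000e-04 m)² = 1.7203e-06 m²
L = m/(density·A) = 8.82/(8890×1.7203e-06) = 576.7 m
R = ρL/A = (1.74×10^-8)(576.7)/(1.7203e-06) = 5.833 Ω
V = IR = 3.51 × 5.833 = 20.5 V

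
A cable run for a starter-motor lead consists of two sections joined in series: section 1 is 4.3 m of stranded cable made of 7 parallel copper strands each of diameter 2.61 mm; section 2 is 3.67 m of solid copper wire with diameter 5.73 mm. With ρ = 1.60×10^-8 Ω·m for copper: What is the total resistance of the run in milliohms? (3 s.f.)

4.11 mΩ

Section 1: A_strand = π(1.3050e-03)² = 5.350e-06 m²; R₁ = ρL/(N·A_s) = (1.60×10^-8)(4.3)/(7×5.350e-06) = 0.001837 Ω
Section 2: A = π(d/2)² = π(2.8650e-03 m)² = 2.579e-05 m²
R₂ = (1.60×10^-8)(3.67)/(2.579e-05) = 0.002277 Ω
R = R₁ + R₂ = 4.11 mΩ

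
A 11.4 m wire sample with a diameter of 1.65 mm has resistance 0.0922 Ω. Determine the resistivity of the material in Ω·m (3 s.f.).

1.73×10^-8 Ω·m

A = π(d/2)² = π(8.2500e-04 m)² = 2.138e-06 m²
ρ = RA/L = (0.0922)(2.138e-06)/(11.4) = 1.73×10^-8 Ω·m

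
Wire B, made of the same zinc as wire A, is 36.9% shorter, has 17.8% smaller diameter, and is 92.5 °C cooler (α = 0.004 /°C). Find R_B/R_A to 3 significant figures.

0.588

R ∝ ρL/d² with ρ ∝ (1+αΔT), so R_B/R_A = (1 − 36.9/100) × (1 − 17.8/100)⁻² × (1 − 0.004×92.5)
= 0.631 × 1.48 × 0.63 = 0.588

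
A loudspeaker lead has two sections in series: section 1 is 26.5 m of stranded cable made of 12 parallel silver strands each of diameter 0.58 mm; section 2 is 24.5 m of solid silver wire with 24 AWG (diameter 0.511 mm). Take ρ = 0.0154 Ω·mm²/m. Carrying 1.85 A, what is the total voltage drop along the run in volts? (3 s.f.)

ρ = 0.0154 Ω·mm²/m = 1.54×10^-8 Ω·m
Section 1: A_strand = π(2.9000e-04)² = 2.642e-07 m²; R₁ = ρL/(N·A_s) = (1.54×10^-8)(26.5)/(12×2.642e-07) = 0.1287 Ω
Section 2: A = π(0.511/2 mm)² = π(2.5550e-04 m)² = 2.051e-07 m²
R₂ = (1.54×10^-8)(24.5)/(2.051e-07) = 1.84 Ω
R = R₁ + R₂ = 1.968 Ω
V = IR = 1.85 × 1.968 = 3.64 V

3.64 V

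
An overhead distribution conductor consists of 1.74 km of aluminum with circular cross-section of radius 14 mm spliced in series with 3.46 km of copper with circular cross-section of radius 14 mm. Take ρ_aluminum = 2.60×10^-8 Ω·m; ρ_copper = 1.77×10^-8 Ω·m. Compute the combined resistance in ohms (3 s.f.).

0.173 Ω

Segment 1: A = πr² = π(1.4000e-02 m)² = 6.158e-04 m²
R₁ = ρL/A = (2.60×10^-8)(1740)/(6.158e-04) = 0.07347 Ω
R₂ = (1.77×10^-8)(3460)/(6.158e-04) = 0.09946 Ω
R = R₁ + R₂ = 0.173 Ω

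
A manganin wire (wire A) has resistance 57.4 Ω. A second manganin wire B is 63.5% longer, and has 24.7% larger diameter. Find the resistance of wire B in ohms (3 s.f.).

60.4 Ω

R ∝ L/d², so R_B/R_A = (1 + 63.5/100) × (1 + 24.7/100)⁻²
= 1.635 × 0.6431 = 1.051
R_B = 1.051 × 57.4 = 60.4 Ω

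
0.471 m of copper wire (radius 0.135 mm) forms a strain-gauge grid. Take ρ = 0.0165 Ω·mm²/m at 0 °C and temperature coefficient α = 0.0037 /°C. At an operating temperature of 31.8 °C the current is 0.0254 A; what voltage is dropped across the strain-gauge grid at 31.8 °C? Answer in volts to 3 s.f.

ρ = 0.0165 Ω·mm²/m = 1.65×10^-8 Ω·m
A = πr² = π(1.3500e-04 m)² = 5.726e-08 m²
R₍0₎ = ρL/A = (1.65×10^-8)(0.471)/(5.726e-08) = 0.1357 Ω
R₍31.8₎ = R₍0₎(1 + αΔT) = 0.1357 × (1 + 0.0037×31.8) = 0.1517 Ω
V = IR = 0.0254 × 0.1517 = 0.00385 V

0.00385 V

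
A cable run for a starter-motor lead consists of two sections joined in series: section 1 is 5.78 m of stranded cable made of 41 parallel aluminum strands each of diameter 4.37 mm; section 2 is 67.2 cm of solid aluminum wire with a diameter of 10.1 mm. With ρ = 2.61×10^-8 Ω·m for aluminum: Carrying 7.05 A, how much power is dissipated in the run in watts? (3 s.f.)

Section 1: A_strand = π(2.1850e-03)² = 1.500e-05 m²; R₁ = ρL/(N·A_s) = (2.61×10^-8)(5.78)/(41×1.500e-05) = 2.453×10^-4 Ω
Section 2: A = π(d/2)² = π(5.0500e-03 m)² = 8.012e-05 m²
R₂ = (2.61×10^-8)(0.672)/(8.012e-05) = 2.189×10^-4 Ω
R = R₁ + R₂ = 4.642×10^-4 Ω
P = I²R = (7.05)² × 4.642×10^-4 = 0.0231 W

0.0231 W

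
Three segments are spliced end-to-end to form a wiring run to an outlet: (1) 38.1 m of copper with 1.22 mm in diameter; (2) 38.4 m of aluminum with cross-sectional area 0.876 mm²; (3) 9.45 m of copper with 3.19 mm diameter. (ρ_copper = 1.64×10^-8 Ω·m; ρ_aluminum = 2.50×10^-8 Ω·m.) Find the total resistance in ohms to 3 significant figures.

Seg 1: A = π(d/2)² = π(6.1000e-04 m)² = 1.169e-06 m²
R_1 = (1.64×10^-8)(38.1)/(1.169e-06) = 0.5345 Ω
Seg 2: A = 0.876 mm² = 8.760e-07 m²
R_2 = (2.50×10^-8)(38.4)/(8.760e-07) = 1.096 Ω
Seg 3: A = π(d/2)² = π(1.5950e-03 m)² = 7.992e-06 m²
R_3 = (1.64×10^-8)(9.45)/(7.992e-06) = 0.01939 Ω
R_total = R_1 + R_2 + R_3 = 1.65 Ω

1.65 Ω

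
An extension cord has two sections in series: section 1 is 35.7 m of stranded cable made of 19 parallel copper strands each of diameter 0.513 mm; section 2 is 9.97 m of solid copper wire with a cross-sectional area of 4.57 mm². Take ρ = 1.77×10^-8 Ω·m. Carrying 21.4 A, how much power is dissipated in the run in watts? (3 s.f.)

91.4 W

Section 1: A_strand = π(2.5650e-04)² = 2.067e-07 m²; R₁ = ρL/(N·A_s) = (1.77×10^-8)(35.7)/(19×2.067e-07) = 0.1609 Ω
Section 2: A = 4.57 mm² = 4.570e-06 m²
R₂ = (1.77×10^-8)(9.97)/(4.570e-06) = 0.03861 Ω
R = R₁ + R₂ = 0.1995 Ω
P = I²R = (21.4)² × 0.1995 = 91.4 W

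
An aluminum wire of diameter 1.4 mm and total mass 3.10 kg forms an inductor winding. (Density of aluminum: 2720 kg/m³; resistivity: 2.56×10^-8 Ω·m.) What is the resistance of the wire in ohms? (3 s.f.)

12.3 Ω

A = π(d/2)² = π(7.0000e-04 m)² = 1.5394e-06 m²
L = m/(density·A) = 3.1/(2720×1.5394e-06) = 740.4 m
R = ρL/A = (2.56×10^-8)(740.4)/(1.5394e-06) = 12.3 Ω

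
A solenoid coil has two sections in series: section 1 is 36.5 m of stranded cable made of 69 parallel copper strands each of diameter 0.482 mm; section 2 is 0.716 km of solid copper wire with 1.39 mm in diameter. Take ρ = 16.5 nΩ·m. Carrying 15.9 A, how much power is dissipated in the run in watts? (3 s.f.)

ρ = 16.5 nΩ·m = 1.65×10^-8 Ω·m
Section 1: A_strand = π(2.4100e-04)² = 1.825e-07 m²; R₁ = ρL/(N·A_s) = (1.65×10^-8)(36.5)/(69×1.825e-07) = 0.04783 Ω
Section 2: A = π(d/2)² = π(6.9500e-04 m)² = 1.517e-06 m²
R₂ = (1.65×10^-8)(716)/(1.517e-06) = 7.785 Ω
R = R₁ + R₂ = 7.833 Ω
P = I²R = (15.9)² × 7.833 = 1980 W

1980 W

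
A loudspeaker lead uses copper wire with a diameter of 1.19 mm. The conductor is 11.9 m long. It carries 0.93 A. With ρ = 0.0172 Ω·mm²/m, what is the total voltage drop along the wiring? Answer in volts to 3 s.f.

0.171 V

ρ = 0.0172 Ω·mm²/m = 1.72×10^-8 Ω·m
A = π(d/2)² = π(5.9500e-04 m)² = 1.112e-06 m²
R = ρL/A = (1.72×10^-8)(11.9)/(1.112e-06) = 0.184 Ω
V = IR = 0.93 × 0.184 = 0.171 V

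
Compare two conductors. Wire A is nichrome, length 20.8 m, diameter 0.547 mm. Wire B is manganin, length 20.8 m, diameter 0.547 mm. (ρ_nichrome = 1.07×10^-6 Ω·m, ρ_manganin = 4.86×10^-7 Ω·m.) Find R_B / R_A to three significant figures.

0.454

R ∝ ρL/d², so R_B/R_A = (ρ_B/ρ_A)
= (4.86×10^-7/1.07×10^-6) = 0.454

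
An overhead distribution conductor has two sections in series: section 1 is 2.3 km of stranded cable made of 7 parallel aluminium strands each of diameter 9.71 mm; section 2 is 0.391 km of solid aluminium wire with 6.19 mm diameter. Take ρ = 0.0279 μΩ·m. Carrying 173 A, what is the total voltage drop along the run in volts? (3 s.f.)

ρ = 0.0279 μΩ·m = 2.79×10^-8 Ω·m
Section 1: A_strand = π(4.8550e-03)² = 7.405e-05 m²; R₁ = ρL/(N·A_s) = (2.79×10^-8)(2300)/(7×7.405e-05) = 0.1238 Ω
Section 2: A = π(d/2)² = π(3.0950e-03 m)² = 3.009e-05 m²
R₂ = (2.79×10^-8)(391)/(3.009e-05) = 0.3625 Ω
R = R₁ + R₂ = 0.4863 Ω
V = IR = 173 × 0.4863 = 84.1 V

84.1 V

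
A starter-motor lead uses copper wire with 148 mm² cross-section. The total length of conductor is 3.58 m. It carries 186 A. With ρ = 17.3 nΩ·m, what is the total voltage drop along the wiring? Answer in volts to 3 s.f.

ρ = 17.3 nΩ·m = 1.73×10^-8 Ω·m
A = 148 mm² = 1.480e-04 m²
R = ρL/A = (1.73×10^-8)(3.58)/(1.480e-04) = 4.185×10^-4 Ω
V = IR = 186 × 4.185×10^-4 = 0.0778 V

0.0778 V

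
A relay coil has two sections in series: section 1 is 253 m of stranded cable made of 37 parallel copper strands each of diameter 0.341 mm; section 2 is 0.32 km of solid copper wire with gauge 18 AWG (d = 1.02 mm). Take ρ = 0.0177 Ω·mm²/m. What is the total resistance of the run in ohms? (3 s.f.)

8.26 Ω

ρ = 0.0177 Ω·mm²/m = 1.77×10^-8 Ω·m
Section 1: A_strand = π(1.7050e-04)² = 9.133e-08 m²; R₁ = ρL/(N·A_s) = (1.77×10^-8)(253)/(37×9.133e-08) = 1.325 Ω
Section 2: A = π(1.02/2 mm)² = π(5.1000e-04 m)² = 8.171e-07 m²
R₂ = (1.77×10^-8)(320)/(8.171e-07) = 6.932 Ω
R = R₁ + R₂ = 8.26 Ω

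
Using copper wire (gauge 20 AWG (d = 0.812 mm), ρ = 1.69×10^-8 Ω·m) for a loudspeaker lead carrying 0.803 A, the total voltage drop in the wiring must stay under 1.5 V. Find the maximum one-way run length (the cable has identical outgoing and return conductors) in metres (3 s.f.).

A = π(0.812/2 mm)² = π(4.0600e-04 m)² = 5.178e-07 m²
L_max = V_max·A/(2·ρI) = (1.5)(5.178e-07)/(2×1.69×10^-8×0.803) = 28.6 m

28.6 m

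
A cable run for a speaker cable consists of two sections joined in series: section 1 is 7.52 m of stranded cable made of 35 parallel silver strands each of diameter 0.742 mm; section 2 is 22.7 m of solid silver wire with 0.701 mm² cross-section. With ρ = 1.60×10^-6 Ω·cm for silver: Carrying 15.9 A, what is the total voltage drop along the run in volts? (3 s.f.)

ρ = 1.60×10^-6 Ω·cm = 1.60×10^-8 Ω·m
Section 1: A_strand = π(3.7100e-04)² = 4.324e-07 m²; R₁ = ρL/(N·A_s) = (1.60×10^-8)(7.52)/(35×4.324e-07) = 0.00795 Ω
Section 2: A = 0.701 mm² = 7.010e-07 m²
R₂ = (1.60×10^-8)(22.7)/(7.010e-07) = 0.5181 Ω
R = R₁ + R₂ = 0.5261 Ω
V = IR = 15.9 × 0.5261 = 8.36 V

8.36 V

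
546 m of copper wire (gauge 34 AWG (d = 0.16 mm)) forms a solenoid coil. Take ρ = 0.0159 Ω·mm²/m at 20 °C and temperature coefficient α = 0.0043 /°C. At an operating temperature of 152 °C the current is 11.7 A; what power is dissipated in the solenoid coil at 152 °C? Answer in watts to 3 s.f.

92700 W

ρ = 0.0159 Ω·mm²/m = 1.59×10^-8 Ω·m
A = π(0.16/2 mm)² = π(8.0000e-05 m)² = 2.011e-08 m²
R₍20₎ = ρL/A = (1.59×10^-8)(546)/(2.011e-08) = 431.8 Ω
R₍152₎ = R₍20₎(1 + αΔT) = 431.8 × (1 + 0.0043×132) = 676.9 Ω
P = I²R = (11.7)² × 676.9 = 92700 W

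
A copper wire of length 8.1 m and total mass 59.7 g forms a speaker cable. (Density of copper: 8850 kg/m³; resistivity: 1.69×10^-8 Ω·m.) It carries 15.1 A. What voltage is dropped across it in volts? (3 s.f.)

2.48 V

A = m/(density·L) = 0.0597/(8850×8.1) = 8.3281e-07 m²
R = ρL/A = (1.69×10^-8)(8.1)/(8.3281e-07) = 0.1644 Ω
V = IR = 15.1 × 0.1644 = 2.48 V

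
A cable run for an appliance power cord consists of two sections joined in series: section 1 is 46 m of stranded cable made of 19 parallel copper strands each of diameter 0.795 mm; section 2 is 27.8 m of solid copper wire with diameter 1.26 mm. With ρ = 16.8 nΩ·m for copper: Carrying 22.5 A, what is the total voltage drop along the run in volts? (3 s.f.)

ρ = 16.8 nΩ·m = 1.68×10^-8 Ω·m
Section 1: A_strand = π(3.9750e-04)² = 4.964e-07 m²; R₁ = ρL/(N·A_s) = (1.68×10^-8)(46)/(19×4.964e-07) = 0.08194 Ω
Section 2: A = π(d/2)² = π(6.3000e-04 m)² = 1.247e-06 m²
R₂ = (1.68×10^-8)(27.8)/(1.247e-06) = 0.3746 Ω
R = R₁ + R₂ = 0.4565 Ω
V = IR = 22.5 × 0.4565 = 10.3 V

10.3 V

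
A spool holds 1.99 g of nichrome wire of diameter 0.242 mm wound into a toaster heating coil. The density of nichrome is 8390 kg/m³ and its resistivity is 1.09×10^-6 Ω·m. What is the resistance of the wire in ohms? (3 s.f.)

122 Ω

A = π(d/2)² = π(1.2100e-04 m)² = 4.5996e-08 m²
L = m/(density·A) = 0.00199/(8390×4.5996e-08) = 5.157 m
R = ρL/A = (1.09×10^-6)(5.157)/(4.5996e-08) = 122 Ω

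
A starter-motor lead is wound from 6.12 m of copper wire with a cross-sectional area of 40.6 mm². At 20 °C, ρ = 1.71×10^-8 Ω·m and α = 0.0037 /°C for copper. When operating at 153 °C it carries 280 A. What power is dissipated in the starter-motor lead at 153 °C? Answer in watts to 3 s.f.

A = 40.6 mm² = 4.060e-05 m²
R₍20₎ = ρL/A = (1.71×10^-8)(6.12)/(4.060e-05) = 0.002578 Ω
R₍153₎ = R₍20₎(1 + αΔT) = 0.002578 × (1 + 0.0037×133) = 0.003846 Ω
P = I²R = (280)² × 0.003846 = 302 W

302 W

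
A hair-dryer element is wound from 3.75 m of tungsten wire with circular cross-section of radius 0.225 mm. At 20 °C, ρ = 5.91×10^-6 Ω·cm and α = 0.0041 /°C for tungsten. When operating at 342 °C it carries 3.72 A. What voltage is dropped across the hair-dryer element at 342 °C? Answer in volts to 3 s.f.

ρ = 5.91×10^-6 Ω·cm = 5.91×10^-8 Ω·m
A = πr² = π(2.2500e-04 m)² = 1.590e-07 m²
R₍20₎ = ρL/A = (5.91×10^-8)(3.75)/(1.590e-07) = 1.393 Ω
R₍342₎ = R₍20₎(1 + αΔT) = 1.393 × (1 + 0.0041×322) = 3.233 Ω
V = IR = 3.72 × 3.233 = 12.0 V

12.0 V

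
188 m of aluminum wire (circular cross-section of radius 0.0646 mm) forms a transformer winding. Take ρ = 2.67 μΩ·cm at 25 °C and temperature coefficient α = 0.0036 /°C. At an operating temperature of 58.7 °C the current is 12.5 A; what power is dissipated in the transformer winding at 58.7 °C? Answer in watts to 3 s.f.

67100 W

ρ = 2.67 μΩ·cm = 2.67×10^-8 Ω·m
A = πr² = π(6.4600e-05 m)² = 1.311e-08 m²
R₍25₎ = ρL/A = (2.67×10^-8)(188)/(1.311e-08) = 382.9 Ω
R₍58.7₎ = R₍25₎(1 + αΔT) = 382.9 × (1 + 0.0036×33.7) = 429.3 Ω
P = I²R = (12.5)² × 429.3 = 67100 W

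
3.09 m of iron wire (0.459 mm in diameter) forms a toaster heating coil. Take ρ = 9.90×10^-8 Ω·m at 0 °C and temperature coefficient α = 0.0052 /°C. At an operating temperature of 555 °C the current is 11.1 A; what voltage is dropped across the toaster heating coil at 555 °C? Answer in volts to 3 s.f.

A = π(d/2)² = π(2.2950e-04 m)² = 1.655e-07 m²
R₍0₎ = ρL/A = (9.90×10^-8)(3.09)/(1.655e-07) = 1.849 Ω
R₍555₎ = R₍0₎(1 + αΔT) = 1.849 × (1 + 0.0052×555) = 7.184 Ω
V = IR = 11.1 × 7.184 = 79.7 V

79.7 V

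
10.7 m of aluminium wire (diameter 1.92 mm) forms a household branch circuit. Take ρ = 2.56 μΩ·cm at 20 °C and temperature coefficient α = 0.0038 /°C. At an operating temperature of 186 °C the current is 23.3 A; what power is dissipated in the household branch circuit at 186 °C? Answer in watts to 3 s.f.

83.8 W

ρ = 2.56 μΩ·cm = 2.56×10^-8 Ω·m
A = π(d/2)² = π(9.6000e-04 m)² = 2.895e-06 m²
R₍20₎ = ρL/A = (2.56×10^-8)(10.7)/(2.895e-06) = 0.09461 Ω
R₍186₎ = R₍20₎(1 + αΔT) = 0.09461 × (1 + 0.0038×166) = 0.1543 Ω
P = I²R = (23.3)² × 0.1543 = 83.8 W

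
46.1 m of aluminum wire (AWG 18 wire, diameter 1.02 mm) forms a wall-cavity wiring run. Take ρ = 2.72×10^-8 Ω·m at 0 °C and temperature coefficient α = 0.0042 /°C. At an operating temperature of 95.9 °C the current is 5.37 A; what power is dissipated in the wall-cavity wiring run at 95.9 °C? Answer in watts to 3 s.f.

62.1 W

A = π(1.02/2 mm)² = π(5.1000e-04 m)² = 8.171e-07 m²
R₍0₎ = ρL/A = (2.72×10^-8)(46.1)/(8.171e-07) = 1.535 Ω
R₍95.9₎ = R₍0₎(1 + αΔT) = 1.535 × (1 + 0.0042×95.9) = 2.153 Ω
P = I²R = (5.37)² × 2.153 = 62.1 W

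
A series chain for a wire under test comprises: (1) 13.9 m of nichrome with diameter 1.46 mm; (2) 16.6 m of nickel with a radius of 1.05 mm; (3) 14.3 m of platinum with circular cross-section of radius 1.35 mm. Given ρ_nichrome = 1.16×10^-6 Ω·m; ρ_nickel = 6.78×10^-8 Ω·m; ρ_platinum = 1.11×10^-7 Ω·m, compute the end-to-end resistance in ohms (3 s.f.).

10.2 Ω

Seg 1: A = π(d/2)² = π(7.3000e-04 m)² = 1.674e-06 m²
R_1 = (1.16×10^-6)(13.9)/(1.674e-06) = 9.631 Ω
Seg 2: A = πr² = π(1.0500e-03 m)² = 3.464e-06 m²
R_2 = (6.78×10^-8)(16.6)/(3.464e-06) = 0.3249 Ω
Seg 3: A = πr² = π(1.3500e-03 m)² = 5.726e-06 m²
R_3 = (1.11×10^-7)(14.3)/(5.726e-06) = 0.2772 Ω
R_total = R_1 + R_2 + R_3 = 10.2 Ω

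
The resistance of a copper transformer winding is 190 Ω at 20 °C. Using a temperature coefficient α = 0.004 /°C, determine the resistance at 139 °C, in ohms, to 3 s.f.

280 Ω

ΔT = 139 − 20 = 119 °C
R = R₀(1 + αΔT) = 190 × (1 + 0.004×119) = 190 × 1.476 = 280 Ω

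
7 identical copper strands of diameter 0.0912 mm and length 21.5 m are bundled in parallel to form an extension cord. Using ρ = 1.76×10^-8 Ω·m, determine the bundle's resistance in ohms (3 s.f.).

A_strand = π(4.5600e-05 m)² = 6.533e-09 m²
R_strand = ρL/A = (1.76×10^-8)(21.5)/(6.533e-09) = 57.93 Ω
R_total = R_strand/N = 57.93/7 = 8.28 Ω

8.28 Ω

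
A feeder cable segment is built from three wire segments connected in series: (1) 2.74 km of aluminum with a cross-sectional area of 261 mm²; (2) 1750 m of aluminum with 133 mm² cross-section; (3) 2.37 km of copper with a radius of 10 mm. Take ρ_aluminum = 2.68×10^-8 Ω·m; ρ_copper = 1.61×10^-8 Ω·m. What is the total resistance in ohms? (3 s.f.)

0.755 Ω

Seg 1: A = 261 mm² = 2.610e-04 m²
R_1 = (2.68×10^-8)(2740)/(2.610e-04) = 0.2813 Ω
Seg 2: A = 133 mm² = 1.330e-04 m²
R_2 = (2.68×10^-8)(1750)/(1.330e-04) = 0.3526 Ω
Seg 3: A = πr² = π(1.0000e-02 m)² = 3.142e-04 m²
R_3 = (1.61×10^-8)(2370)/(3.142e-04) = 0.1215 Ω
R_total = R_1 + R_2 + R_3 = 0.755 Ω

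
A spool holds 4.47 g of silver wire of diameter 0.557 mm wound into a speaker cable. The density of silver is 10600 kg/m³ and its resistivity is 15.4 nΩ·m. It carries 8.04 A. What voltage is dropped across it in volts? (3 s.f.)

ρ = 15.4 nΩ·m = 1.54×10^-8 Ω·m
A = π(d/2)² = π(2.7850e-04 m)² = 2.4367e-07 m²
L = m/(density·A) = 0.00447/(10600×2.4367e-07) = 1.731 m
R = ρL/A = (1.54×10^-8)(1.731)/(2.4367e-07) = 0.1094 Ω
V = IR = 8.04 × 0.1094 = 0.879 V

0.879 V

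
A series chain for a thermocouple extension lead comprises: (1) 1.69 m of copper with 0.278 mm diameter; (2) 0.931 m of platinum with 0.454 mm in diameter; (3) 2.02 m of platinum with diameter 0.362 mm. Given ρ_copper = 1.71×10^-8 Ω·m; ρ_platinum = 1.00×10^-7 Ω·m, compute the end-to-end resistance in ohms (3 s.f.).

3.01 Ω

Seg 1: A = π(d/2)² = π(1.3900e-04 m)² = 6.070e-08 m²
R_1 = (1.71×10^-8)(1.69)/(6.070e-08) = 0.4761 Ω
Seg 2: A = π(d/2)² = π(2.2700e-04 m)² = 1.619e-07 m²
R_2 = (1.00×10^-7)(0.931)/(1.619e-07) = 0.5751 Ω
Seg 3: A = π(d/2)² = π(1.8100e-04 m)² = 1.029e-07 m²
R_3 = (1.00×10^-7)(2.02)/(1.029e-07) = 1.963 Ω
R_total = R_1 + R_2 + R_3 = 3.01 Ω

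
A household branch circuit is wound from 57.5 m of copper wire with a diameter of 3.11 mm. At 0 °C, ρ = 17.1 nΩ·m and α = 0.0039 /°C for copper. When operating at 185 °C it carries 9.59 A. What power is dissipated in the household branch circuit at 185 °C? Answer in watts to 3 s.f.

ρ = 17.1 nΩ·m = 1.71×10^-8 Ω·m
A = π(d/2)² = π(1.5550e-03 m)² = 7.596e-06 m²
R₍0₎ = ρL/A = (1.71×10^-8)(57.5)/(7.596e-06) = 0.1294 Ω
R₍185₎ = R₍0₎(1 + αΔT) = 0.1294 × (1 + 0.0039×185) = 0.2228 Ω
P = I²R = (9.59)² × 0.2228 = 20.5 W

20.5 W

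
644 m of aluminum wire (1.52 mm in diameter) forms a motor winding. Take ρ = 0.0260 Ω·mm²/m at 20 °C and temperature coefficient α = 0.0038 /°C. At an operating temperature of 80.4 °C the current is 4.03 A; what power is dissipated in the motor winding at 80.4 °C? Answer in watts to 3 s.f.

ρ = 0.0260 Ω·mm²/m = 2.60×10^-8 Ω·m
A = π(d/2)² = π(7.6000e-04 m)² = 1.815e-06 m²
R₍20₎ = ρL/A = (2.60×10^-8)(644)/(1.815e-06) = 9.227 Ω
R₍80.4₎ = R₍20₎(1 + αΔT) = 9.227 × (1 + 0.0038×60.4) = 11.35 Ω
P = I²R = (4.03)² × 11.35 = 184 W

184 W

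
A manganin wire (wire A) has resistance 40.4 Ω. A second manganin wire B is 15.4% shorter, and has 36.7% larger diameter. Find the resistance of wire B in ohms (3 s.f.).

R ∝ L/d², so R_B/R_A = (1 − 15.4/100) × (1 + 36.7/100)⁻²
= 0.846 × 0.5351 = 0.4527
R_B = 0.4527 × 40.4 = 18.3 Ω

18.3 Ω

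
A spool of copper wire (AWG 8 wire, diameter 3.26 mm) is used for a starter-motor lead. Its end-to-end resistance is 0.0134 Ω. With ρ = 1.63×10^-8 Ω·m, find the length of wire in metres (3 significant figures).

6.86 m

A = π(3.26/2 mm)² = π(1.6300e-03 m)² = 8.347e-06 m²
L = RA/ρ = (0.0134)(8.347e-06)/(1.63×10^-8) = 6.86 m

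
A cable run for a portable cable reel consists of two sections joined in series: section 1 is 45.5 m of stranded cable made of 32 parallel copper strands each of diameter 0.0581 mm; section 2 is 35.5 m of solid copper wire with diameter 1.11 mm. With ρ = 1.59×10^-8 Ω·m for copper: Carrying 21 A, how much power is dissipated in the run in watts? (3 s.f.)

Section 1: A_strand = π(2.9050e-05)² = 2.651e-09 m²; R₁ = ρL/(N·A_s) = (1.59×10^-8)(45.5)/(32×2.651e-09) = 8.527 Ω
Section 2: A = π(d/2)² = π(5.5500e-04 m)² = 9.677e-07 m²
R₂ = (1.59×10^-8)(35.5)/(9.677e-07) = 0.5833 Ω
R = R₁ + R₂ = 9.111 Ω
P = I²R = (21)² × 9.111 = 4020 W

4020 W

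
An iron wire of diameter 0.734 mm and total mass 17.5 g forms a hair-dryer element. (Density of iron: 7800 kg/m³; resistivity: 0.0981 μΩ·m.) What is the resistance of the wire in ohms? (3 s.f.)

1.23 Ω

ρ = 0.0981 μΩ·m = 9.81×10^-8 Ω·m
A = π(d/2)² = π(3.6700e-04 m)² = 4.2314e-07 m²
L = m/(density·A) = 0.0175/(7800×4.2314e-07) = 5.302 m
R = ρL/A = (9.81×10^-8)(5.302)/(4.2314e-07) = 1.23 Ω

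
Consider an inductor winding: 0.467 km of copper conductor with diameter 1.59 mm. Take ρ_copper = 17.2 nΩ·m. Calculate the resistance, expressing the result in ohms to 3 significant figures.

ρ = 17.2 nΩ·m = 1.72×10^-8 Ω·m
A = π(d/2)² = π(7.9500e-04 m)² = 1.986e-06 m²
R = ρL/A = (1.72×10^-8)(467 m)/(1.986e-06 m²) = 4.05 Ω

4.05 Ω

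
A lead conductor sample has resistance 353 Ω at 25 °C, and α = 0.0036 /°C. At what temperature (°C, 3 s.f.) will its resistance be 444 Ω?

R = R₀(1 + α(T − T₀)) ⇒ T = T₀ + (R/R₀ − 1)/α
T = 25 + (444/353 − 1)/0.0036 = 25 + (0.2578)/0.0036 = 96.6 °C

96.6 °C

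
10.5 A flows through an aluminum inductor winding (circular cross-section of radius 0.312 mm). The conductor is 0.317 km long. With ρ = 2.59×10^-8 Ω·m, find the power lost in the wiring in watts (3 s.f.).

A = πr² = π(3.1200e-04 m)² = 3.058e-07 m²
R = ρL/A = (2.59×10^-8)(317)/(3.058e-07) = 26.85 Ω
P = I²R = (10.5)² × 26.85 = 2960 W

2960 W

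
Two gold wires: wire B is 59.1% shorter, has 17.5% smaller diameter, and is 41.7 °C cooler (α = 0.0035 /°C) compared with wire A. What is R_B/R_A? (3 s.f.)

R ∝ ρL/d² with ρ ∝ (1+αΔT), so R_B/R_A = (1 − 59.1/100) × (1 − 17.5/100)⁻² × (1 − 0.0035×41.7)
= 0.409 × 1.469 × 0.854 = 0.513

0.513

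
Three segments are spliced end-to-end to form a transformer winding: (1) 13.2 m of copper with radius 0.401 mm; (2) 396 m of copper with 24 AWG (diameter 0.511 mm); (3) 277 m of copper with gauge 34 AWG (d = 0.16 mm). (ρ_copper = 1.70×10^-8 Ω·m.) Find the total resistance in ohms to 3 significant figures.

267 Ω

Seg 1: A = πr² = π(4.0100e-04 m)² = 5.052e-07 m²
R_1 = (1.70×10^-8)(13.2)/(5.052e-07) = 0.4442 Ω
Seg 2: A = π(0.511/2 mm)² = π(2.5550e-04 m)² = 2.051e-07 m²
R_2 = (1.70×10^-8)(396)/(2.051e-07) = 32.83 Ω
Seg 3: A = π(0.16/2 mm)² = π(8.0000e-05 m)² = 2.011e-08 m²
R_3 = (1.70×10^-8)(277)/(2.011e-08) = 234.2 Ω
R_total = R_1 + R_2 + R_3 = 267 Ω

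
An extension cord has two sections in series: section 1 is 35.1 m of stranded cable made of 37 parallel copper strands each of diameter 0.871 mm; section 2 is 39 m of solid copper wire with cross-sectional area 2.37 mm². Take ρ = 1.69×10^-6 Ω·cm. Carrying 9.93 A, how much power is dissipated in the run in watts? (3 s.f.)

30.1 W

ρ = 1.69×10^-6 Ω·cm = 1.69×10^-8 Ω·m
Section 1: A_strand = π(4.3550e-04)² = 5.958e-07 m²; R₁ = ρL/(N·A_s) = (1.69×10^-8)(35.1)/(37×5.958e-07) = 0.02691 Ω
Section 2: A = 2.37 mm² = 2.370e-06 m²
R₂ = (1.69×10^-8)(39)/(2.370e-06) = 0.2781 Ω
R = R₁ + R₂ = 0.305 Ω
P = I²R = (9.93)² × 0.305 = 30.1 W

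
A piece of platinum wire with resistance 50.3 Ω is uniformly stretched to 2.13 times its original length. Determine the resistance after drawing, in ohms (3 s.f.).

Volume constant ⇒ A' = A/k with k = 2.13. R' = ρ(kL)/(A/k) = k²R.
R' = 4.537 × 50.3 = 228 Ω

228 Ω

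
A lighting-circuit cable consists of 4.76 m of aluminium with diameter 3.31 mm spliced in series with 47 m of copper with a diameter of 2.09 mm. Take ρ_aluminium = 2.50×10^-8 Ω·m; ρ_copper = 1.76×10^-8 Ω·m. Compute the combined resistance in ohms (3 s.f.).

Segment 1: A = π(d/2)² = π(1.6550e-03 m)² = 8.605e-06 m²
R₁ = ρL/A = (2.50×10^-8)(4.76)/(8.605e-06) = 0.01383 Ω
Segment 2: A = π(d/2)² = π(1.0450e-03 m)² = 3.431e-06 m²
R₂ = (1.76×10^-8)(47)/(3.431e-06) = 0.2411 Ω
R = R₁ + R₂ = 0.255 Ω

0.255 Ω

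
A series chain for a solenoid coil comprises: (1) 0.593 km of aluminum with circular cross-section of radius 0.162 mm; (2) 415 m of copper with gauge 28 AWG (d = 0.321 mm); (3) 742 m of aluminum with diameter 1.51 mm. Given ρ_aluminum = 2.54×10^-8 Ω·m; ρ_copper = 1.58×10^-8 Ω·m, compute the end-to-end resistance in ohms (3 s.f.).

274 Ω

Seg 1: A = πr² = π(1.6200e-04 m)² = 8.245e-08 m²
R_1 = (2.54×10^-8)(593)/(8.245e-08) = 182.7 Ω
Seg 2: A = π(0.321/2 mm)² = π(1.6050e-04 m)² = 8.093e-08 m²
R_2 = (1.58×10^-8)(415)/(8.093e-08) = 81.02 Ω
Seg 3: A = π(d/2)² = π(7.5500e-04 m)² = 1.791e-06 m²
R_3 = (2.54×10^-8)(742)/(1.791e-06) = 10.52 Ω
R_total = R_1 + R_2 + R_3 = 274 Ω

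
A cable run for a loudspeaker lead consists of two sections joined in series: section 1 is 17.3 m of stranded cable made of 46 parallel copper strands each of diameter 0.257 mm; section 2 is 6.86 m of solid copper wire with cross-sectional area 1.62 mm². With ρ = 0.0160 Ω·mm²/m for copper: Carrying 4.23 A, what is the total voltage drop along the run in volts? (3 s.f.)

0.777 V

ρ = 0.0160 Ω·mm²/m = 1.60×10^-8 Ω·m
Section 1: A_strand = π(1.2850e-04)² = 5.187e-08 m²; R₁ = ρL/(N·A_s) = (1.60×10^-8)(17.3)/(46×5.187e-08) = 0.116 Ω
Section 2: A = 1.62 mm² = 1.620e-06 m²
R₂ = (1.60×10^-8)(6.86)/(1.620e-06) = 0.06775 Ω
R = R₁ + R₂ = 0.1838 Ω
V = IR = 4.23 × 0.1838 = 0.777 V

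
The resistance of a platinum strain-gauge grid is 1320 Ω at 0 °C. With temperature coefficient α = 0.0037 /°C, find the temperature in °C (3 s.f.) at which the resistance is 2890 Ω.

R = R₀(1 + α(T − T₀)) ⇒ T = T₀ + (R/R₀ − 1)/α
T = 0 + (2890/1320 − 1)/0.0037 = 0 + (1.189)/0.0037 = 321 °C

321 °C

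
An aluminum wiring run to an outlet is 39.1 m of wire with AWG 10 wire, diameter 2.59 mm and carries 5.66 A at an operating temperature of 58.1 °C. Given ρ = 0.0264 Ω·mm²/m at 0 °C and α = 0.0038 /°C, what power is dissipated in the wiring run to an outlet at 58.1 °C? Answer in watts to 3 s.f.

7.66 W

ρ = 0.0264 Ω·mm²/m = 2.64×10^-8 Ω·m
A = π(2.59/2 mm)² = π(1.2950e-03 m)² = 5.269e-06 m²
R₍0₎ = ρL/A = (2.64×10^-8)(39.1)/(5.269e-06) = 0.1959 Ω
R₍58.1₎ = R₍0₎(1 + αΔT) = 0.1959 × (1 + 0.0038×58.1) = 0.2392 Ω
P = I²R = (5.66)² × 0.2392 = 7.66 W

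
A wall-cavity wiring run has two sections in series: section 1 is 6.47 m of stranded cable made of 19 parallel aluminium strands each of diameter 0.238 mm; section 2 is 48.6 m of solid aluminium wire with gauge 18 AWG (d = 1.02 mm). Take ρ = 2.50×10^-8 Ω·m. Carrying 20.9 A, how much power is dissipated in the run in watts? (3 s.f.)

733 W

Section 1: A_strand = π(1.1900e-04)² = 4.449e-08 m²; R₁ = ρL/(N·A_s) = (2.50×10^-8)(6.47)/(19×4.449e-08) = 0.1914 Ω
Section 2: A = π(1.02/2 mm)² = π(5.1000e-04 m)² = 8.171e-07 m²
R₂ = (2.50×10^-8)(48.6)/(8.171e-07) = 1.487 Ω
R = R₁ + R₂ = 1.678 Ω
P = I²R = (20.9)² × 1.678 = 733 W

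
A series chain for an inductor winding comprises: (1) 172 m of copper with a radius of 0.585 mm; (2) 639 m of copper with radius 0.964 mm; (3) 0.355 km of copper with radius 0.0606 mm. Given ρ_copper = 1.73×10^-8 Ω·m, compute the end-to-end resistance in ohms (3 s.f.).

Seg 1: A = πr² = π(5.8500e-04 m)² = 1.075e-06 m²
R_1 = (1.73×10^-8)(172)/(1.075e-06) = 2.768 Ω
Seg 2: A = πr² = π(9.6400e-04 m)² = 2.919e-06 m²
R_2 = (1.73×10^-8)(639)/(2.919e-06) = 3.787 Ω
Seg 3: A = πr² = π(6.0600e-05 m)² = 1.154e-08 m²
R_3 = (1.73×10^-8)(355)/(1.154e-08) = 532.3 Ω
R_total = R_1 + R_2 + R_3 = 539 Ω

539 Ω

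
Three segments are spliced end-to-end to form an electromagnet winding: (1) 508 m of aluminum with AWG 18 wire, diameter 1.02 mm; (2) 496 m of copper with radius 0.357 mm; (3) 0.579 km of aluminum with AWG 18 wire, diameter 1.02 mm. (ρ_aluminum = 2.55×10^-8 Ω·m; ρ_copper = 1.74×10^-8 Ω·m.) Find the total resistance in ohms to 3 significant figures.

55.5 Ω

Seg 1: A = π(1.02/2 mm)² = π(5.1000e-04 m)² = 8.171e-07 m²
R_1 = (2.55×10^-8)(508)/(8.171e-07) = 15.85 Ω
Seg 2: A = πr² = π(3.5700e-04 m)² = 4.004e-07 m²
R_2 = (1.74×10^-8)(496)/(4.004e-07) = 21.55 Ω
Seg 3: A = π(1.02/2 mm)² = π(5.1000e-04 m)² = 8.171e-07 m²
R_3 = (2.55×10^-8)(579)/(8.171e-07) = 18.07 Ω
R_total = R_1 + R_2 + R_3 = 55.5 Ω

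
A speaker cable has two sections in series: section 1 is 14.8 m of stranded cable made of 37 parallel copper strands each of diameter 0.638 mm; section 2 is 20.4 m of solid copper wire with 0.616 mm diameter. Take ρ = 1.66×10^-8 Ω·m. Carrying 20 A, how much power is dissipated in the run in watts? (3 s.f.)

Section 1: A_strand = π(3.1900e-04)² = 3.197e-07 m²; R₁ = ρL/(N·A_s) = (1.66×10^-8)(14.8)/(37×3.197e-07) = 0.02077 Ω
Section 2: A = π(d/2)² = π(3.0800e-04 m)² = 2.980e-07 m²
R₂ = (1.66×10^-8)(20.4)/(2.980e-07) = 1.136 Ω
R = R₁ + R₂ = 1.157 Ω
P = I²R = (20)² × 1.157 = 463 W

463 W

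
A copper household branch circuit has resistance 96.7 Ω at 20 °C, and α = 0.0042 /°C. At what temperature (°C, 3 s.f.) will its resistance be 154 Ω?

R = R₀(1 + α(T − T₀)) ⇒ T = T₀ + (R/R₀ − 1)/α
T = 20 + (154/96.7 − 1)/0.0042 = 20 + (0.5926)/0.0042 = 161 °C

161 °C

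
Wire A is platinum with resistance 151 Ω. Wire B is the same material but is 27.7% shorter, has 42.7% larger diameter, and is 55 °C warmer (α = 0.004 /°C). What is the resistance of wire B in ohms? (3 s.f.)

65.4 Ω

R ∝ ρL/d² with ρ ∝ (1+αΔT), so R_B/R_A = (1 − 27.7/100) × (1 + 42.7/100)⁻² × (1 + 0.004×55)
= 0.723 × 0.4911 × 1.22 = 0.4332
R_B = 0.4332 × 151 = 65.4 Ω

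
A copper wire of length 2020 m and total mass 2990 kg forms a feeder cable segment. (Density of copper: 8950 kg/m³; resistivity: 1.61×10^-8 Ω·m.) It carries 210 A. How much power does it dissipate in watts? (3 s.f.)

A = m/(density·L) = 2990/(8950×2020) = 1.6539e-04 m²
R = ρL/A = (1.61×10^-8)(2020)/(1.6539e-04) = 0.1966 Ω
P = I²R = (210)² × 0.1966 = 8670 W

8670 W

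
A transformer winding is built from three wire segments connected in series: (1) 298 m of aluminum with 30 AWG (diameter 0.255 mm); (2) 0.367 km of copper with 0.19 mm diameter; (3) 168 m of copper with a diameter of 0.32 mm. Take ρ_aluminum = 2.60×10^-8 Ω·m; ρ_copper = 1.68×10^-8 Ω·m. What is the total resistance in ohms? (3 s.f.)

Seg 1: A = π(0.255/2 mm)² = π(1.2750e-04 m)² = 5.107e-08 m²
R_1 = (2.60×10^-8)(298)/(5.107e-08) = 151.7 Ω
Seg 2: A = π(d/2)² = π(9.5000e-05 m)² = 2.835e-08 m²
R_2 = (1.68×10^-8)(367)/(2.835e-08) = 217.5 Ω
Seg 3: A = π(d/2)² = π(1.6000e-04 m)² = 8.042e-08 m²
R_3 = (1.68×10^-8)(168)/(8.042e-08) = 35.09 Ω
R_total = R_1 + R_2 + R_3 = 404 Ω

404 Ω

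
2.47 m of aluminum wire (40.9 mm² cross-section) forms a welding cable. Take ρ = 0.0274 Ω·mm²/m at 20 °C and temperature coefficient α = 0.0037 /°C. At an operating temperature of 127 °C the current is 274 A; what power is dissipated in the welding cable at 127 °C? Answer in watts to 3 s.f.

ρ = 0.0274 Ω·mm²/m = 2.74×10^-8 Ω·m
A = 40.9 mm² = 4.090e-05 m²
R₍20₎ = ρL/A = (2.74×10^-8)(2.47)/(4.090e-05) = 0.001655 Ω
R₍127₎ = R₍20₎(1 + αΔT) = 0.001655 × (1 + 0.0037×107) = 0.00231 Ω
P = I²R = (274)² × 0.00231 = 173 W

173 W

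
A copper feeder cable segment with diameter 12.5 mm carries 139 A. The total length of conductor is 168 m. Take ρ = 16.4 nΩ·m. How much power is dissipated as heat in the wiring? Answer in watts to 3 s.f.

434 W

ρ = 16.4 nΩ·m = 1.64×10^-8 Ω·m
A = π(d/2)² = π(6.2500e-03 m)² = 1.227e-04 m²
R = ρL/A = (1.64×10^-8)(168)/(1.227e-04) = 0.02245 Ω
P = I²R = (139)² × 0.02245 = 434 W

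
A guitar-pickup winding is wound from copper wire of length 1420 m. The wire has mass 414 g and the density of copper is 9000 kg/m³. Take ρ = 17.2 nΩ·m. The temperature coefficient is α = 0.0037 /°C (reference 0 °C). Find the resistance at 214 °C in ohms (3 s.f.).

1350 Ω

ρ = 17.2 nΩ·m = 1.72×10^-8 Ω·m
A = m/(density·L) = 0.414/(9000×1420) = 3.2394e-08 m²
R = ρL/A = (1.72×10^-8)(1420)/(3.2394e-08) = 754 Ω
R(214 °C) = 754 × (1 + 0.0037×214) = 1350 Ω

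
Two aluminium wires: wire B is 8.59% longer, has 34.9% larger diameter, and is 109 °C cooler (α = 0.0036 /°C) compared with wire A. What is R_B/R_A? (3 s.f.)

R ∝ ρL/d² with ρ ∝ (1+αΔT), so R_B/R_A = (1 + 8.59/100) × (1 + 34.9/100)⁻² × (1 − 0.0036×109)
= 1.086 × 0.5495 × 0.6076 = 0.363

0.363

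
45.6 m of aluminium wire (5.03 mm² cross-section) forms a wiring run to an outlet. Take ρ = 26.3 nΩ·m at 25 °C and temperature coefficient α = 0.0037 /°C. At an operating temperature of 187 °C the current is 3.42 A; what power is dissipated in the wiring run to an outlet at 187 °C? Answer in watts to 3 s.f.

ρ = 26.3 nΩ·m = 2.63×10^-8 Ω·m
A = 5.03 mm² = 5.030e-06 m²
R₍25₎ = ρL/A = (2.63×10^-8)(45.6)/(5.030e-06) = 0.2384 Ω
R₍187₎ = R₍25₎(1 + αΔT) = 0.2384 × (1 + 0.0037×162) = 0.3813 Ω
P = I²R = (3.42)² × 0.3813 = 4.46 W

4.46 W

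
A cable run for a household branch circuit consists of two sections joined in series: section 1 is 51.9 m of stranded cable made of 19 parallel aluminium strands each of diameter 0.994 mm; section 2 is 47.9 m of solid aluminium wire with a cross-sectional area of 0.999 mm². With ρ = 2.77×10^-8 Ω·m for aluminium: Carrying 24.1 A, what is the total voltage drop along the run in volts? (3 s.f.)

Section 1: A_strand = π(4.9700e-04)² = 7.760e-07 m²; R₁ = ρL/(N·A_s) = (2.77×10^-8)(51.9)/(19×7.760e-07) = 0.09751 Ω
Section 2: A = 0.999 mm² = 9.990e-07 m²
R₂ = (2.77×10^-8)(47.9)/(9.990e-07) = 1.328 Ω
R = R₁ + R₂ = 1.426 Ω
V = IR = 24.1 × 1.426 = 34.4 V

34.4 V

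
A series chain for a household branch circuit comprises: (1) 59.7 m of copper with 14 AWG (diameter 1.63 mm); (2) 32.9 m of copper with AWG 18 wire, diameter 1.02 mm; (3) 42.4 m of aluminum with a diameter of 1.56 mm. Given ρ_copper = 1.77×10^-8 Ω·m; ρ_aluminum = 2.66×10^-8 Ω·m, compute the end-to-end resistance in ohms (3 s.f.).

1.81 Ω

Seg 1: A = π(1.63/2 mm)² = π(8.1500e-04 m)² = 2.087e-06 m²
R_1 = (1.77×10^-8)(59.7)/(2.087e-06) = 0.5064 Ω
Seg 2: A = π(1.02/2 mm)² = π(5.1000e-04 m)² = 8.171e-07 m²
R_2 = (1.77×10^-8)(32.9)/(8.171e-07) = 0.7127 Ω
Seg 3: A = π(d/2)² = π(7.8000e-04 m)² = 1.911e-06 m²
R_3 = (2.66×10^-8)(42.4)/(1.911e-06) = 0.5901 Ω
R_total = R_1 + R_2 + R_3 = 1.81 Ω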